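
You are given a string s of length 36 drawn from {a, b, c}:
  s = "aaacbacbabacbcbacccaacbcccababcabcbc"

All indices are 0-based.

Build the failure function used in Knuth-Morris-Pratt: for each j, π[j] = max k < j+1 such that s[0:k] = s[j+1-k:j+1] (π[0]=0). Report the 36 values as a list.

[0, 1, 2, 0, 0, 1, 0, 0, 1, 0, 1, 0, 0, 0, 0, 1, 0, 0, 0, 1, 2, 0, 0, 0, 0, 0, 1, 0, 1, 0, 0, 1, 0, 0, 0, 0]

π[0] = 0
j=1 s[j]='a': π[1]=1 (border 'a')
j=2 s[j]='a': π[2]=2 (border 'aa')
j=3 s[j]='c': k: 2→1→0; π[3]=0 (border '')
j=4 s[j]='b': π[4]=0 (border '')
j=5 s[j]='a': π[5]=1 (border 'a')
j=6 s[j]='c': k: 1→0; π[6]=0 (border '')
j=7 s[j]='b': π[7]=0 (border '')
j=8 s[j]='a': π[8]=1 (border 'a')
j=9 s[j]='b': k: 1→0; π[9]=0 (border '')
j=10 s[j]='a': π[10]=1 (border 'a')
j=11 s[j]='c': k: 1→0; π[11]=0 (border '')
j=12 s[j]='b': π[12]=0 (border '')
j=13 s[j]='c': π[13]=0 (border '')
j=14 s[j]='b': π[14]=0 (border '')
j=15 s[j]='a': π[15]=1 (border 'a')
j=16 s[j]='c': k: 1→0; π[16]=0 (border '')
j=17 s[j]='c': π[17]=0 (border '')
j=18 s[j]='c': π[18]=0 (border '')
j=19 s[j]='a': π[19]=1 (border 'a')
j=20 s[j]='a': π[20]=2 (border 'aa')
j=21 s[j]='c': k: 2→1→0; π[21]=0 (border '')
j=22 s[j]='b': π[22]=0 (border '')
j=23 s[j]='c': π[23]=0 (border '')
j=24 s[j]='c': π[24]=0 (border '')
j=25 s[j]='c': π[25]=0 (border '')
j=26 s[j]='a': π[26]=1 (border 'a')
j=27 s[j]='b': k: 1→0; π[27]=0 (border '')
j=28 s[j]='a': π[28]=1 (border 'a')
j=29 s[j]='b': k: 1→0; π[29]=0 (border '')
j=30 s[j]='c': π[30]=0 (border '')
j=31 s[j]='a': π[31]=1 (border 'a')
j=32 s[j]='b': k: 1→0; π[32]=0 (border '')
j=33 s[j]='c': π[33]=0 (border '')
j=34 s[j]='b': π[34]=0 (border '')
j=35 s[j]='c': π[35]=0 (border '')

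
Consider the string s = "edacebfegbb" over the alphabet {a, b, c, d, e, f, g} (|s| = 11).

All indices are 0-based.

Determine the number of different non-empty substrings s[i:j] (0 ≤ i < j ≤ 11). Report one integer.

62

rank | idx | suffix
   0 |   2 | acebfegbb
   1 |  10 | b
   2 |   9 | bb
   3 |   5 | bfegbb
   4 |   3 | cebfegbb
   5 |   1 | dacebfegbb
   6 |   4 | ebfegbb
   7 |   0 | edacebfegbb
   8 |   7 | egbb
   9 |   6 | fegbb
  10 |   8 | gbb

SA = [2, 10, 9, 5, 3, 1, 4, 0, 7, 6, 8]
i: (SA[i-1],SA[i]) lcp shared
  1: (2,10) 0 ''
  2: (10,9) 1 'b'
  3: (9,5) 1 'b'
  4: (5,3) 0 ''
  5: (3,1) 0 ''
  6: (1,4) 0 ''
  7: (4,0) 1 'e'
  8: (0,7) 1 'e'
  9: (7,6) 0 ''
  10: (6,8) 0 ''

n(n+1)/2 = 11·12/2 = 66
Σ LCP = 0 + 0 + 1 + 1 + 0 + 0 + 0 + 1 + 1 + 0 + 0 = 4
distinct = 66 − 4 = 62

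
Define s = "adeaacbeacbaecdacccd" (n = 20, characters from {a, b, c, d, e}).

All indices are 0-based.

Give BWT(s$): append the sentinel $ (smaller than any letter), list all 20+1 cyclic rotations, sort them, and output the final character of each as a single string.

deead$bccaaacceccadba

rank  rotation               last
    0  $adeaacbeacbaecdacccd  d
    1  aacbeacbaecdacccd$ade  e
    2  acbaecdacccd$adeaacbe  e
    3  acbeacbaecdacccd$adea  a
    4  acccd$adeaacbeacbaecd  d
    5  adeaacbeacbaecdacccd$  $
    6  aecdacccd$adeaacbeacb  b
    7  baecdacccd$adeaacbeac  c
    8  beacbaecdacccd$adeaac  c
    9  cbaecdacccd$adeaacbea  a
   10  cbeacbaecdacccd$adeaa  a
   11  cccd$adeaacbeacbaecda  a
   12  ccd$adeaacbeacbaecdac  c
   13  cd$adeaacbeacbaecdacc  c
   14  cdacccd$adeaacbeacbae  e
   15  d$adeaacbeacbaecdaccc  c
   16  dacccd$adeaacbeacbaec  c
   17  deaacbeacbaecdacccd$a  a
   18  eaacbeacbaecdacccd$ad  d
   19  eacbaecdacccd$adeaacb  b
   20  ecdacccd$adeaacbeacba  a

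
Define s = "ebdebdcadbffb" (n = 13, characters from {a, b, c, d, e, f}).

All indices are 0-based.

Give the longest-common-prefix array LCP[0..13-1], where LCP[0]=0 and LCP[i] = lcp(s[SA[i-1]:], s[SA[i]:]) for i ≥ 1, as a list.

rank | idx | suffix
   0 |   7 | adbffb
   1 |  12 | b
   2 |   4 | bdcadbffb
   3 |   1 | bdebdcadbffb
   4 |   9 | bffb
   5 |   6 | cadbffb
   6 |   8 | dbffb
   7 |   5 | dcadbffb
   8 |   2 | debdcadbffb
   9 |   3 | ebdcadbffb
  10 |   0 | ebdebdcadbffb
  11 |  11 | fb
  12 |  10 | ffb

SA = [7, 12, 4, 1, 9, 6, 8, 5, 2, 3, 0, 11, 10]
rank  pair      lcp
   1  s[7:],s[12:]  0  ''
   2  s[12:],s[4:]  1  'b'
   3  s[4:],s[1:]  2  'bd'
   4  s[1:],s[9:]  1  'b'
   5  s[9:],s[6:]  0  ''
   6  s[6:],s[8:]  0  ''
   7  s[8:],s[5:]  1  'd'
   8  s[5:],s[2:]  1  'd'
   9  s[2:],s[3:]  0  ''
  10  s[3:],s[0:]  3  'ebd'
  11  s[0:],s[11:]  0  ''
  12  s[11:],s[10:]  1  'f'

[0, 0, 1, 2, 1, 0, 0, 1, 1, 0, 3, 0, 1]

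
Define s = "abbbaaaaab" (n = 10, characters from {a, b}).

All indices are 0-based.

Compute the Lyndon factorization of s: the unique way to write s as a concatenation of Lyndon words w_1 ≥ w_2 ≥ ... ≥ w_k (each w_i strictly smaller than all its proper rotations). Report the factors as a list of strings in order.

emit factor 1: 'abbb' (i=0, period=4)
emit factor 2: 'aaaaab' (i=4, period=6)

["abbb", "aaaaab"]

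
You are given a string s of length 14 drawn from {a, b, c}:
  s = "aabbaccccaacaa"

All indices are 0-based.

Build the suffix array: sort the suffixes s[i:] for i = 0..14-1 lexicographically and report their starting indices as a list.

[13, 12, 0, 9, 1, 10, 4, 3, 2, 11, 8, 7, 6, 5]

rank | idx | suffix
   0 |  13 | a
   1 |  12 | aa
   2 |   0 | aabbaccccaacaa
   3 |   9 | aacaa
   4 |   1 | abbaccccaacaa
   5 |  10 | acaa
   6 |   4 | accccaacaa
   7 |   3 | baccccaacaa
   8 |   2 | bbaccccaacaa
   9 |  11 | caa
  10 |   8 | caacaa
  11 |   7 | ccaacaa
  12 |   6 | cccaacaa
  13 |   5 | ccccaacaa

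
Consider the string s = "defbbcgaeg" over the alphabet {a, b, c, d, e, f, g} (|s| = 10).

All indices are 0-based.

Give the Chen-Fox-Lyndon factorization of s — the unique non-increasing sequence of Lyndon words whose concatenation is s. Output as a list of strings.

["def", "bbcg", "aeg"]

emit factor 1: 'def' (i=0, period=3)
emit factor 2: 'bbcg' (i=3, period=4)
emit factor 3: 'aeg' (i=7, period=3)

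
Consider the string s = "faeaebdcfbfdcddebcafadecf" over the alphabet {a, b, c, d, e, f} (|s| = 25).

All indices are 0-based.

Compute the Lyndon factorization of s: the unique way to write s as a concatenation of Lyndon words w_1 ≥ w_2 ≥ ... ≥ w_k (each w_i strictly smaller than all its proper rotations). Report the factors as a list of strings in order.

["f", "aeaebdcfbfdcddebcaf", "adecf"]

emit factor 1: 'f' (i=0, period=1)
emit factor 2: 'aeaebdcfbfdcddebcaf' (i=1, period=19)
emit factor 3: 'adecf' (i=20, period=5)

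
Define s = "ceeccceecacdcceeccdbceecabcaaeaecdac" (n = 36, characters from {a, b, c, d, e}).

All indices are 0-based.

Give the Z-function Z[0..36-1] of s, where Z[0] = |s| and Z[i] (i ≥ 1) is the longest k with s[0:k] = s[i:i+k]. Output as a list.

Z[0]=36
i=1: outside box; Z[1]=0
i=2: outside box; Z[2]=0
i=3: outside box; Z[3]=1 extend→box=[3,4)
i=4: outside box; Z[4]=1 extend→box=[4,5)
i=5: outside box; Z[5]=4 extend→box=[5,9)
i=6: min(r-i=3, Z[1]=0)=0; Z[6]=0
i=7: min(r-i=2, Z[2]=0)=0; Z[7]=0
i=8: min(r-i=1, Z[3]=1)=1; Z[8]=1
i=9: outside box; Z[9]=0
i=10: outside box; Z[10]=1 extend→box=[10,11)
i=11: outside box; Z[11]=0
i=12: outside box; Z[12]=1 extend→box=[12,13)
i=13: outside box; Z[13]=5 extend→box=[13,18)
i=14: min(r-i=4, Z[1]=0)=0; Z[14]=0
i=15: min(r-i=3, Z[2]=0)=0; Z[15]=0
i=16: min(r-i=2, Z[3]=1)=1; Z[16]=1
i=17: min(r-i=1, Z[4]=1)=1; Z[17]=1
i=18: outside box; Z[18]=0
i=19: outside box; Z[19]=0
i=20: outside box; Z[20]=4 extend→box=[20,24)
i=21: min(r-i=3, Z[1]=0)=0; Z[21]=0
i=22: min(r-i=2, Z[2]=0)=0; Z[22]=0
i=23: min(r-i=1, Z[3]=1)=1; Z[23]=1
i=24: outside box; Z[24]=0
i=25: outside box; Z[25]=0
i=26: outside box; Z[26]=1 extend→box=[26,27)
i=27: outside box; Z[27]=0
i=28: outside box; Z[28]=0
i=29: outside box; Z[29]=0
i=30: outside box; Z[30]=0
i=31: outside box; Z[31]=0
i=32: outside box; Z[32]=1 extend→box=[32,33)
i=33: outside box; Z[33]=0
i=34: outside box; Z[34]=0
i=35: outside box; Z[35]=1 extend→box=[35,36)

[36, 0, 0, 1, 1, 4, 0, 0, 1, 0, 1, 0, 1, 5, 0, 0, 1, 1, 0, 0, 4, 0, 0, 1, 0, 0, 1, 0, 0, 0, 0, 0, 1, 0, 0, 1]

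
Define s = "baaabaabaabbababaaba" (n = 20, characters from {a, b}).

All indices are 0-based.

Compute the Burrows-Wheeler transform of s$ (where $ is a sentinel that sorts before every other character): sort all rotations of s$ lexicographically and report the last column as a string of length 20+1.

abbbabbabaabaa$aaaaba

rank  rotation               last
    0  $baaabaabaabbababaaba  a
    1  a$baaabaabaabbababaab  b
    2  aaabaabaabbababaaba$b  b
    3  aaba$baaabaabaabbabab  b
    4  aabaabaabbababaaba$ba  a
    5  aabaabbababaaba$baaab  b
    6  aabbababaaba$baaabaab  b
    7  aba$baaabaabaabbababa  a
    8  abaaba$baaabaabaabbab  b
    9  abaabaabbababaaba$baa  a
   10  abaabbababaaba$baaaba  a
   11  ababaaba$baaabaabaabb  b
   12  abbababaaba$baaabaaba  a
   13  ba$baaabaabaabbababaa  a
   14  baaabaabaabbababaaba$  $
   15  baaba$baaabaabaabbaba  a
   16  baabaabbababaaba$baaa  a
   17  baabbababaaba$baaabaa  a
   18  babaaba$baaabaabaabba  a
   19  bababaaba$baaabaabaab  b
   20  bbababaaba$baaabaabaa  a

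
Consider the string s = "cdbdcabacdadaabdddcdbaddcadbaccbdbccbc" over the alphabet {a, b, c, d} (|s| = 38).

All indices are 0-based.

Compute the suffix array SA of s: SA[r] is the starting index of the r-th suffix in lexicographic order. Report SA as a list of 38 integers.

rank | idx | suffix
   0 |  12 | aabdddcdbaddcadbaccbdbccbc
   1 |   5 | abacdadaabdddcdbaddcadbaccbdbccbc
   2 |  13 | abdddcdbaddcadbaccbdbccbc
   3 |  28 | accbdbccbc
   4 |   7 | acdadaabdddcdbaddcadbaccbdbccbc
   5 |  10 | adaabdddcdbaddcadbaccbdbccbc
   6 |  25 | adbaccbdbccbc
   7 |  21 | addcadbaccbdbccbc
   8 |  27 | baccbdbccbc
   9 |   6 | bacdadaabdddcdbaddcadbaccbdbccbc
  10 |  20 | baddcadbaccbdbccbc
  11 |  36 | bc
  12 |  33 | bccbc
  13 |  31 | bdbccbc
  14 |   2 | bdcabacdadaabdddcdbaddcadbaccbdbccbc
  15 |  14 | bdddcdbaddcadbaccbdbccbc
  16 |  37 | c
  17 |   4 | cabacdadaabdddcdbaddcadbaccbdbccbc
  18 |  24 | cadbaccbdbccbc
  19 |  35 | cbc
  20 |  30 | cbdbccbc
  21 |  34 | ccbc
  22 |  29 | ccbdbccbc
  23 |   8 | cdadaabdddcdbaddcadbaccbdbccbc
  24 |  18 | cdbaddcadbaccbdbccbc
  25 |   0 | cdbdcabacdadaabdddcdbaddcadbaccbdbccbc
  26 |  11 | daabdddcdbaddcadbaccbdbccbc
  27 |   9 | dadaabdddcdbaddcadbaccbdbccbc
  28 |  26 | dbaccbdbccbc
  29 |  19 | dbaddcadbaccbdbccbc
  30 |  32 | dbccbc
  31 |   1 | dbdcabacdadaabdddcdbaddcadbaccbdbccbc
  32 |   3 | dcabacdadaabdddcdbaddcadbaccbdbccbc
  33 |  23 | dcadbaccbdbccbc
  34 |  17 | dcdbaddcadbaccbdbccbc
  35 |  22 | ddcadbaccbdbccbc
  36 |  16 | ddcdbaddcadbaccbdbccbc
  37 |  15 | dddcdbaddcadbaccbdbccbc

[12, 5, 13, 28, 7, 10, 25, 21, 27, 6, 20, 36, 33, 31, 2, 14, 37, 4, 24, 35, 30, 34, 29, 8, 18, 0, 11, 9, 26, 19, 32, 1, 3, 23, 17, 22, 16, 15]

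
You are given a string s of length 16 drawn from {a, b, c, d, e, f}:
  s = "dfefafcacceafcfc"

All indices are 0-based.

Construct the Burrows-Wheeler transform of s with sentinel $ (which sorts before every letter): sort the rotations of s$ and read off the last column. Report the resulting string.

rank  rotation           last
    0  $dfefafcacceafcfc  c
    1  acceafcfc$dfefafc  c
    2  afcacceafcfc$dfef  f
    3  afcfc$dfefafcacce  e
    4  c$dfefafcacceafcf  f
    5  cacceafcfc$dfefaf  f
    6  cceafcfc$dfefafca  a
    7  ceafcfc$dfefafcac  c
    8  cfc$dfefafcacceaf  f
    9  dfefafcacceafcfc$  $
   10  eafcfc$dfefafcacc  c
   11  efafcacceafcfc$df  f
   12  fafcacceafcfc$dfe  e
   13  fc$dfefafcacceafc  c
   14  fcacceafcfc$dfefa  a
   15  fcfc$dfefafcaccea  a
   16  fefafcacceafcfc$d  d

ccfeffacf$cfecaad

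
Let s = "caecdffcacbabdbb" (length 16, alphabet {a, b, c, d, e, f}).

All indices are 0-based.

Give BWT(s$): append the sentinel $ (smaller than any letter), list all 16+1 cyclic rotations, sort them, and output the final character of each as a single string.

bbccbcdaf$aebcafd

rank  rotation           last
    0  $caecdffcacbabdbb  b
    1  abdbb$caecdffcacb  b
    2  acbabdbb$caecdffc  c
    3  aecdffcacbabdbb$c  c
    4  b$caecdffcacbabdb  b
    5  babdbb$caecdffcac  c
    6  bb$caecdffcacbabd  d
    7  bdbb$caecdffcacba  a
    8  cacbabdbb$caecdff  f
    9  caecdffcacbabdbb$  $
   10  cbabdbb$caecdffca  a
   11  cdffcacbabdbb$cae  e
   12  dbb$caecdffcacbab  b
   13  dffcacbabdbb$caec  c
   14  ecdffcacbabdbb$ca  a
   15  fcacbabdbb$caecdf  f
   16  ffcacbabdbb$caecd  d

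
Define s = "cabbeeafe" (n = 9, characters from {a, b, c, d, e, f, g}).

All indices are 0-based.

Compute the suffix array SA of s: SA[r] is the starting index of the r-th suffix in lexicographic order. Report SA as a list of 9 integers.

[1, 6, 2, 3, 0, 8, 5, 4, 7]

rank | idx | suffix
   0 |   1 | abbeeafe
   1 |   6 | afe
   2 |   2 | bbeeafe
   3 |   3 | beeafe
   4 |   0 | cabbeeafe
   5 |   8 | e
   6 |   5 | eafe
   7 |   4 | eeafe
   8 |   7 | fe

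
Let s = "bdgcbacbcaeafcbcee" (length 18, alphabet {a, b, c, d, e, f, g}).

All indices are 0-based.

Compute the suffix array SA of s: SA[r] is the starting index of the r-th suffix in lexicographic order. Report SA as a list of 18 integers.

rank | idx | suffix
   0 |   5 | acbcaeafcbcee
   1 |   9 | aeafcbcee
   2 |  11 | afcbcee
   3 |   4 | bacbcaeafcbcee
   4 |   7 | bcaeafcbcee
   5 |  14 | bcee
   6 |   0 | bdgcbacbcaeafcbcee
   7 |   8 | caeafcbcee
   8 |   3 | cbacbcaeafcbcee
   9 |   6 | cbcaeafcbcee
  10 |  13 | cbcee
  11 |  15 | cee
  12 |   1 | dgcbacbcaeafcbcee
  13 |  17 | e
  14 |  10 | eafcbcee
  15 |  16 | ee
  16 |  12 | fcbcee
  17 |   2 | gcbacbcaeafcbcee

[5, 9, 11, 4, 7, 14, 0, 8, 3, 6, 13, 15, 1, 17, 10, 16, 12, 2]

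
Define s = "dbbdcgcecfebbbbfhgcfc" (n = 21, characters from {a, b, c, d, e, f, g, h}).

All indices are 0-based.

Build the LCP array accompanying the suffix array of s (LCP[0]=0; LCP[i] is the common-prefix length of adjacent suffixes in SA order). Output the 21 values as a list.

rank | idx | suffix
   0 |  11 | bbbbfhgcfc
   1 |  12 | bbbfhgcfc
   2 |   1 | bbdcgcecfebbbbfhgcfc
   3 |  13 | bbfhgcfc
   4 |   2 | bdcgcecfebbbbfhgcfc
   5 |  14 | bfhgcfc
   6 |  20 | c
   7 |   6 | cecfebbbbfhgcfc
   8 |  18 | cfc
   9 |   8 | cfebbbbfhgcfc
  10 |   4 | cgcecfebbbbfhgcfc
  11 |   0 | dbbdcgcecfebbbbfhgcfc
  12 |   3 | dcgcecfebbbbfhgcfc
  13 |  10 | ebbbbfhgcfc
  14 |   7 | ecfebbbbfhgcfc
  15 |  19 | fc
  16 |   9 | febbbbfhgcfc
  17 |  15 | fhgcfc
  18 |   5 | gcecfebbbbfhgcfc
  19 |  17 | gcfc
  20 |  16 | hgcfc

SA = [11, 12, 1, 13, 2, 14, 20, 6, 18, 8, 4, 0, 3, 10, 7, 19, 9, 15, 5, 17, 16]
i: (SA[i-1],SA[i]) lcp shared
  1: (11,12) 3 'bbb'
  2: (12,1) 2 'bb'
  3: (1,13) 2 'bb'
  4: (13,2) 1 'b'
  5: (2,14) 1 'b'
  6: (14,20) 0 ''
  7: (20,6) 1 'c'
  8: (6,18) 1 'c'
  9: (18,8) 2 'cf'
  10: (8,4) 1 'c'
  11: (4,0) 0 ''
  12: (0,3) 1 'd'
  13: (3,10) 0 ''
  14: (10,7) 1 'e'
  15: (7,19) 0 ''
  16: (19,9) 1 'f'
  17: (9,15) 1 'f'
  18: (15,5) 0 ''
  19: (5,17) 2 'gc'
  20: (17,16) 0 ''

[0, 3, 2, 2, 1, 1, 0, 1, 1, 2, 1, 0, 1, 0, 1, 0, 1, 1, 0, 2, 0]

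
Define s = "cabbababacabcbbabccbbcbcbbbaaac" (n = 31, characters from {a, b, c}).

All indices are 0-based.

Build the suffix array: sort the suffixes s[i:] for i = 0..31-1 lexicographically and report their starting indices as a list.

rank→(start, suffix):
  0 → (27, 'aaac')
  1 → (28, 'aac')
  2 → (4, 'ababacabcbbabccbbcbcbbbaaac')
  3 → (6, 'abacabcbbabccbbcbcbbbaaac')
  4 → (1, 'abbababacabcbbabccbbcbcbbbaaac')
  5 → (10, 'abcbbabccbbcbcbbbaaac')
  6 → (15, 'abccbbcbcbbbaaac')
  7 → (29, 'ac')
  8 → (8, 'acabcbbabccbbcbcbbbaaac')
  9 → (26, 'baaac')
  10 → (3, 'bababacabcbbabccbbcbcbbbaaac')
  11 → (5, 'babacabcbbabccbbcbcbbbaaac')
  12 → (14, 'babccbbcbcbbbaaac')
  13 → (7, 'bacabcbbabccbbcbcbbbaaac')
  14 → (25, 'bbaaac')
  15 → (2, 'bbababacabcbbabccbbcbcbbbaaac')
  16 → (13, 'bbabccbbcbcbbbaaac')
  17 → (24, 'bbbaaac')
  18 → (19, 'bbcbcbbbaaac')
  19 → (11, 'bcbbabccbbcbcbbbaaac')
  20 → (22, 'bcbbbaaac')
  21 → (20, 'bcbcbbbaaac')
  22 → (16, 'bccbbcbcbbbaaac')
  23 → (30, 'c')
  24 → (0, 'cabbababacabcbbabccbbcbcbbbaaac')
  25 → (9, 'cabcbbabccbbcbcbbbaaac')
  26 → (12, 'cbbabccbbcbcbbbaaac')
  27 → (23, 'cbbbaaac')
  28 → (18, 'cbbcbcbbbaaac')
  29 → (21, 'cbcbbbaaac')
  30 → (17, 'ccbbcbcbbbaaac')

[27, 28, 4, 6, 1, 10, 15, 29, 8, 26, 3, 5, 14, 7, 25, 2, 13, 24, 19, 11, 22, 20, 16, 30, 0, 9, 12, 23, 18, 21, 17]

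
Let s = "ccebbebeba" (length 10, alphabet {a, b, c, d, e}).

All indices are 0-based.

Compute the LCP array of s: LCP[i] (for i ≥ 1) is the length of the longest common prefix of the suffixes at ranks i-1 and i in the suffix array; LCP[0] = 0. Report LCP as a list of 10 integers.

[0, 0, 1, 1, 3, 0, 1, 0, 2, 2]

rank | idx | suffix
   0 |   9 | a
   1 |   8 | ba
   2 |   3 | bbebeba
   3 |   6 | beba
   4 |   4 | bebeba
   5 |   0 | ccebbebeba
   6 |   1 | cebbebeba
   7 |   7 | eba
   8 |   2 | ebbebeba
   9 |   5 | ebeba

SA = [9, 8, 3, 6, 4, 0, 1, 7, 2, 5]
[i] adj suffixes → lcp
  [1] 9/8 → 0 ('')
  [2] 8/3 → 1 ('b')
  [3] 3/6 → 1 ('b')
  [4] 6/4 → 3 ('beb')
  [5] 4/0 → 0 ('')
  [6] 0/1 → 1 ('c')
  [7] 1/7 → 0 ('')
  [8] 7/2 → 2 ('eb')
  [9] 2/5 → 2 ('eb')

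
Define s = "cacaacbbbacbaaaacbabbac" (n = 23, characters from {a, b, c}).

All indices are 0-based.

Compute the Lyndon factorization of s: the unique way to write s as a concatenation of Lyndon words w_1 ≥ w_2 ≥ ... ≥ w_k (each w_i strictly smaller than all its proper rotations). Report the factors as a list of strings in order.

["c", "ac", "aacbbbacb", "aaaacbabbac"]

emit factor 1: 'c' (i=0, period=1)
emit factor 2: 'ac' (i=1, period=2)
emit factor 3: 'aacbbbacb' (i=3, period=9)
emit factor 4: 'aaaacbabbac' (i=12, period=11)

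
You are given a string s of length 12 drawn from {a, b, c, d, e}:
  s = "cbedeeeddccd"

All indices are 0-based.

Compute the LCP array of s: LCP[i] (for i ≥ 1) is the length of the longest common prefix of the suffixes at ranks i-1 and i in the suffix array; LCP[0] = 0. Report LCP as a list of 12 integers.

[0, 0, 1, 1, 0, 1, 1, 1, 0, 2, 1, 2]

rank→(start, suffix):
  0 → (1, 'bedeeeddccd')
  1 → (0, 'cbedeeeddccd')
  2 → (9, 'ccd')
  3 → (10, 'cd')
  4 → (11, 'd')
  5 → (8, 'dccd')
  6 → (7, 'ddccd')
  7 → (3, 'deeeddccd')
  8 → (6, 'eddccd')
  9 → (2, 'edeeeddccd')
  10 → (5, 'eeddccd')
  11 → (4, 'eeeddccd')

SA = [1, 0, 9, 10, 11, 8, 7, 3, 6, 2, 5, 4]
rank  pair      lcp
   1  s[1:],s[0:]  0  ''
   2  s[0:],s[9:]  1  'c'
   3  s[9:],s[10:]  1  'c'
   4  s[10:],s[11:]  0  ''
   5  s[11:],s[8:]  1  'd'
   6  s[8:],s[7:]  1  'd'
   7  s[7:],s[3:]  1  'd'
   8  s[3:],s[6:]  0  ''
   9  s[6:],s[2:]  2  'ed'
  10  s[2:],s[5:]  1  'e'
  11  s[5:],s[4:]  2  'ee'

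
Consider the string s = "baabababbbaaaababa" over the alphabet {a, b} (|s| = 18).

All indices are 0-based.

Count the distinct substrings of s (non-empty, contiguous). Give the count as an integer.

rank→(start, suffix):
  0 → (17, 'a')
  1 → (10, 'aaaababa')
  2 → (11, 'aaababa')
  3 → (12, 'aababa')
  4 → (1, 'aabababbbaaaababa')
  5 → (15, 'aba')
  6 → (13, 'ababa')
  7 → (2, 'abababbbaaaababa')
  8 → (4, 'ababbbaaaababa')
  9 → (6, 'abbbaaaababa')
  10 → (16, 'ba')
  11 → (9, 'baaaababa')
  12 → (0, 'baabababbbaaaababa')
  13 → (14, 'baba')
  14 → (3, 'bababbbaaaababa')
  15 → (5, 'babbbaaaababa')
  16 → (8, 'bbaaaababa')
  17 → (7, 'bbbaaaababa')

SA = [17, 10, 11, 12, 1, 15, 13, 2, 4, 6, 16, 9, 0, 14, 3, 5, 8, 7]
[i] adj suffixes → lcp
  [1] 17/10 → 1 ('a')
  [2] 10/11 → 3 ('aaa')
  [3] 11/12 → 2 ('aa')
  [4] 12/1 → 6 ('aababa')
  [5] 1/15 → 1 ('a')
  [6] 15/13 → 3 ('aba')
  [7] 13/2 → 5 ('ababa')
  [8] 2/4 → 4 ('abab')
  [9] 4/6 → 2 ('ab')
  [10] 6/16 → 0 ('')
  [11] 16/9 → 2 ('ba')
  [12] 9/0 → 3 ('baa')
  [13] 0/14 → 2 ('ba')
  [14] 14/3 → 4 ('baba')
  [15] 3/5 → 3 ('bab')
  [16] 5/8 → 1 ('b')
  [17] 8/7 → 2 ('bb')

n(n+1)/2 = 18·19/2 = 171
Σ LCP = 0 + 1 + 3 + 2 + 6 + 1 + 3 + 5 + 4 + 2 + 0 + 2 + 3 + 2 + 4 + 3 + 1 + 2 = 44
distinct = 171 − 44 = 127

127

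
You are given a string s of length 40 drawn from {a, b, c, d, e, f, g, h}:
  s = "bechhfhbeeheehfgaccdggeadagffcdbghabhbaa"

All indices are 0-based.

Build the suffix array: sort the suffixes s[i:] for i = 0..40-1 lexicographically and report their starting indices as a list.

rank | idx | suffix
   0 |  39 | a
   1 |  38 | aa
   2 |  34 | abhbaa
   3 |  16 | accdggeadagffcdbghabhbaa
   4 |  23 | adagffcdbghabhbaa
   5 |  25 | agffcdbghabhbaa
   6 |  37 | baa
   7 |   0 | bechhfhbeeheehfgaccdggeadagffcdbghabhbaa
   8 |   7 | beeheehfgaccdggeadagffcdbghabhbaa
   9 |  31 | bghabhbaa
  10 |  35 | bhbaa
  11 |  17 | ccdggeadagffcdbghabhbaa
  12 |  29 | cdbghabhbaa
  13 |  18 | cdggeadagffcdbghabhbaa
  14 |   2 | chhfhbeeheehfgaccdggeadagffcdbghabhbaa
  15 |  24 | dagffcdbghabhbaa
  16 |  30 | dbghabhbaa
  17 |  19 | dggeadagffcdbghabhbaa
  18 |  22 | eadagffcdbghabhbaa
  19 |   1 | echhfhbeeheehfgaccdggeadagffcdbghabhbaa
  20 |   8 | eeheehfgaccdggeadagffcdbghabhbaa
  21 |  11 | eehfgaccdggeadagffcdbghabhbaa
  22 |   9 | eheehfgaccdggeadagffcdbghabhbaa
  23 |  12 | ehfgaccdggeadagffcdbghabhbaa
  24 |  28 | fcdbghabhbaa
  25 |  27 | ffcdbghabhbaa
  26 |  14 | fgaccdggeadagffcdbghabhbaa
  27 |   5 | fhbeeheehfgaccdggeadagffcdbghabhbaa
  28 |  15 | gaccdggeadagffcdbghabhbaa
  29 |  21 | geadagffcdbghabhbaa
  30 |  26 | gffcdbghabhbaa
  31 |  20 | ggeadagffcdbghabhbaa
  32 |  32 | ghabhbaa
  33 |  33 | habhbaa
  34 |  36 | hbaa
  35 |   6 | hbeeheehfgaccdggeadagffcdbghabhbaa
  36 |  10 | heehfgaccdggeadagffcdbghabhbaa
  37 |  13 | hfgaccdggeadagffcdbghabhbaa
  38 |   4 | hfhbeeheehfgaccdggeadagffcdbghabhbaa
  39 |   3 | hhfhbeeheehfgaccdggeadagffcdbghabhbaa

[39, 38, 34, 16, 23, 25, 37, 0, 7, 31, 35, 17, 29, 18, 2, 24, 30, 19, 22, 1, 8, 11, 9, 12, 28, 27, 14, 5, 15, 21, 26, 20, 32, 33, 36, 6, 10, 13, 4, 3]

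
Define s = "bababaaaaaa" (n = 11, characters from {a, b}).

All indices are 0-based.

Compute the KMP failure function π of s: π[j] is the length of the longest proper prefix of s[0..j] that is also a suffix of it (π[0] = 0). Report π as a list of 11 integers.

π[0] = 0
j=1 s[j]='a': π[1]=0 (border '')
j=2 s[j]='b': π[2]=1 (border 'b')
j=3 s[j]='a': π[3]=2 (border 'ba')
j=4 s[j]='b': π[4]=3 (border 'bab')
j=5 s[j]='a': π[5]=4 (border 'baba')
j=6 s[j]='a': k: 4→2→0; π[6]=0 (border '')
j=7 s[j]='a': π[7]=0 (border '')
j=8 s[j]='a': π[8]=0 (border '')
j=9 s[j]='a': π[9]=0 (border '')
j=10 s[j]='a': π[10]=0 (border '')

[0, 0, 1, 2, 3, 4, 0, 0, 0, 0, 0]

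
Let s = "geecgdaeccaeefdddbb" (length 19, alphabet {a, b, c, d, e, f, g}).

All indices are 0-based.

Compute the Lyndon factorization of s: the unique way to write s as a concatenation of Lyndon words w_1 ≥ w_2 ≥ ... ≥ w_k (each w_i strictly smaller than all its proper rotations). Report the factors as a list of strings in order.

emit factor 1: 'g' (i=0, period=1)
emit factor 2: 'e' (i=1, period=1)
emit factor 3: 'e' (i=2, period=1)
emit factor 4: 'cgd' (i=3, period=3)
emit factor 5: 'aeccaeefdddbb' (i=6, period=13)

["g", "e", "e", "cgd", "aeccaeefdddbb"]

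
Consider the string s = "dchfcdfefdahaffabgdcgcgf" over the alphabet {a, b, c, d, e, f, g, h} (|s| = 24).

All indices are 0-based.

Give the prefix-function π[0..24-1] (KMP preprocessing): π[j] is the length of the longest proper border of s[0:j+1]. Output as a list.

[0, 0, 0, 0, 0, 1, 0, 0, 0, 1, 0, 0, 0, 0, 0, 0, 0, 0, 1, 2, 0, 0, 0, 0]

π[0] = 0
j=1 s[j]='c': π[1]=0 (border '')
j=2 s[j]='h': π[2]=0 (border '')
j=3 s[j]='f': π[3]=0 (border '')
j=4 s[j]='c': π[4]=0 (border '')
j=5 s[j]='d': π[5]=1 (border 'd')
j=6 s[j]='f': k: 1→0; π[6]=0 (border '')
j=7 s[j]='e': π[7]=0 (border '')
j=8 s[j]='f': π[8]=0 (border '')
j=9 s[j]='d': π[9]=1 (border 'd')
j=10 s[j]='a': k: 1→0; π[10]=0 (border '')
j=11 s[j]='h': π[11]=0 (border '')
j=12 s[j]='a': π[12]=0 (border '')
j=13 s[j]='f': π[13]=0 (border '')
j=14 s[j]='f': π[14]=0 (border '')
j=15 s[j]='a': π[15]=0 (border '')
j=16 s[j]='b': π[16]=0 (border '')
j=17 s[j]='g': π[17]=0 (border '')
j=18 s[j]='d': π[18]=1 (border 'd')
j=19 s[j]='c': π[19]=2 (border 'dc')
j=20 s[j]='g': k: 2→0; π[20]=0 (border '')
j=21 s[j]='c': π[21]=0 (border '')
j=22 s[j]='g': π[22]=0 (border '')
j=23 s[j]='f': π[23]=0 (border '')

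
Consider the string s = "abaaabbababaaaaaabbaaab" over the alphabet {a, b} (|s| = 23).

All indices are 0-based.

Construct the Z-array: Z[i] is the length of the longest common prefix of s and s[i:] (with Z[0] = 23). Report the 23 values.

[23, 0, 1, 1, 2, 0, 0, 3, 0, 5, 0, 1, 1, 1, 1, 1, 2, 0, 0, 1, 1, 2, 0]

Z[0]=23
i=1: i≥r, start 0; Z[1]=0
i=2: i≥r, start 0; Z[2]=1 grow→box=[2,3)
i=3: i≥r, start 0; Z[3]=1 grow→box=[3,4)
i=4: i≥r, start 0; Z[4]=2 grow→box=[4,6)
i=5: min(r-i=1, Z[1]=0)=0; Z[5]=0
i=6: i≥r, start 0; Z[6]=0
i=7: i≥r, start 0; Z[7]=3 grow→box=[7,10)
i=8: min(r-i=2, Z[1]=0)=0; Z[8]=0
i=9: min(r-i=1, Z[2]=1)=1; Z[9]=5 grow→box=[9,14)
i=10: min(r-i=4, Z[1]=0)=0; Z[10]=0
i=11: min(r-i=3, Z[2]=1)=1; Z[11]=1
i=12: min(r-i=2, Z[3]=1)=1; Z[12]=1
i=13: min(r-i=1, Z[4]=2)=1; Z[13]=1
i=14: i≥r, start 0; Z[14]=1 grow→box=[14,15)
i=15: i≥r, start 0; Z[15]=1 grow→box=[15,16)
i=16: i≥r, start 0; Z[16]=2 grow→box=[16,18)
i=17: min(r-i=1, Z[1]=0)=0; Z[17]=0
i=18: i≥r, start 0; Z[18]=0
i=19: i≥r, start 0; Z[19]=1 grow→box=[19,20)
i=20: i≥r, start 0; Z[20]=1 grow→box=[20,21)
i=21: i≥r, start 0; Z[21]=2 grow→box=[21,23)
i=22: min(r-i=1, Z[1]=0)=0; Z[22]=0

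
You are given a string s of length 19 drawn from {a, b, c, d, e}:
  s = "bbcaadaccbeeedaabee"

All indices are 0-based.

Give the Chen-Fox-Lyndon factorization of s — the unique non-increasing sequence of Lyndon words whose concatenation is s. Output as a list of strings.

emit factor 1: 'bbc' (i=0, period=3)
emit factor 2: 'aadaccbeeed' (i=3, period=11)
emit factor 3: 'aabee' (i=14, period=5)

["bbc", "aadaccbeeed", "aabee"]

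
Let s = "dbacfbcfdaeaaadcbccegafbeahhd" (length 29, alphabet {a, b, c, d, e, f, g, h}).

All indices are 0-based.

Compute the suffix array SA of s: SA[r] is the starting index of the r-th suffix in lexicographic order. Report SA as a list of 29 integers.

[11, 12, 2, 13, 9, 21, 25, 1, 16, 5, 23, 15, 17, 18, 3, 6, 28, 8, 0, 14, 10, 24, 19, 4, 22, 7, 20, 27, 26]

rank | idx | suffix
   0 |  11 | aaadcbccegafbeahhd
   1 |  12 | aadcbccegafbeahhd
   2 |   2 | acfbcfdaeaaadcbccegafbeahhd
   3 |  13 | adcbccegafbeahhd
   4 |   9 | aeaaadcbccegafbeahhd
   5 |  21 | afbeahhd
   6 |  25 | ahhd
   7 |   1 | bacfbcfdaeaaadcbccegafbeahhd
   8 |  16 | bccegafbeahhd
   9 |   5 | bcfdaeaaadcbccegafbeahhd
  10 |  23 | beahhd
  11 |  15 | cbccegafbeahhd
  12 |  17 | ccegafbeahhd
  13 |  18 | cegafbeahhd
  14 |   3 | cfbcfdaeaaadcbccegafbeahhd
  15 |   6 | cfdaeaaadcbccegafbeahhd
  16 |  28 | d
  17 |   8 | daeaaadcbccegafbeahhd
  18 |   0 | dbacfbcfdaeaaadcbccegafbeahhd
  19 |  14 | dcbccegafbeahhd
  20 |  10 | eaaadcbccegafbeahhd
  21 |  24 | eahhd
  22 |  19 | egafbeahhd
  23 |   4 | fbcfdaeaaadcbccegafbeahhd
  24 |  22 | fbeahhd
  25 |   7 | fdaeaaadcbccegafbeahhd
  26 |  20 | gafbeahhd
  27 |  27 | hd
  28 |  26 | hhd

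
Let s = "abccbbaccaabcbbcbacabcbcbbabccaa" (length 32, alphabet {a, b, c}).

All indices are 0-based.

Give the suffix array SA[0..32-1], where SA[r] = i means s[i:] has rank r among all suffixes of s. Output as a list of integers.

[31, 30, 9, 10, 19, 26, 0, 17, 6, 25, 16, 5, 24, 4, 13, 14, 22, 11, 20, 27, 1, 29, 8, 18, 15, 23, 3, 12, 21, 28, 7, 2]

rank→(start, suffix):
  0 → (31, 'a')
  1 → (30, 'aa')
  2 → (9, 'aabcbbcbacabcbcbbabccaa')
  3 → (10, 'abcbbcbacabcbcbbabccaa')
  4 → (19, 'abcbcbbabccaa')
  5 → (26, 'abccaa')
  6 → (0, 'abccbbaccaabcbbcbacabcbcbbabccaa')
  7 → (17, 'acabcbcbbabccaa')
  8 → (6, 'accaabcbbcbacabcbcbbabccaa')
  9 → (25, 'babccaa')
  10 → (16, 'bacabcbcbbabccaa')
  11 → (5, 'baccaabcbbcbacabcbcbbabccaa')
  12 → (24, 'bbabccaa')
  13 → (4, 'bbaccaabcbbcbacabcbcbbabccaa')
  14 → (13, 'bbcbacabcbcbbabccaa')
  15 → (14, 'bcbacabcbcbbabccaa')
  16 → (22, 'bcbbabccaa')
  17 → (11, 'bcbbcbacabcbcbbabccaa')
  18 → (20, 'bcbcbbabccaa')
  19 → (27, 'bccaa')
  20 → (1, 'bccbbaccaabcbbcbacabcbcbbabccaa')
  21 → (29, 'caa')
  22 → (8, 'caabcbbcbacabcbcbbabccaa')
  23 → (18, 'cabcbcbbabccaa')
  24 → (15, 'cbacabcbcbbabccaa')
  25 → (23, 'cbbabccaa')
  26 → (3, 'cbbaccaabcbbcbacabcbcbbabccaa')
  27 → (12, 'cbbcbacabcbcbbabccaa')
  28 → (21, 'cbcbbabccaa')
  29 → (28, 'ccaa')
  30 → (7, 'ccaabcbbcbacabcbcbbabccaa')
  31 → (2, 'ccbbaccaabcbbcbacabcbcbbabccaa')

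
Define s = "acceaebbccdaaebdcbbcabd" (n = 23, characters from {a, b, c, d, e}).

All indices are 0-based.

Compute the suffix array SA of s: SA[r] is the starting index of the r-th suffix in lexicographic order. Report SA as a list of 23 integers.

[11, 20, 0, 4, 12, 17, 6, 18, 7, 21, 14, 19, 16, 8, 1, 9, 2, 22, 10, 15, 3, 5, 13]

rank | idx | suffix
   0 |  11 | aaebdcbbcabd
   1 |  20 | abd
   2 |   0 | acceaebbccdaaebdcbbcabd
   3 |   4 | aebbccdaaebdcbbcabd
   4 |  12 | aebdcbbcabd
   5 |  17 | bbcabd
   6 |   6 | bbccdaaebdcbbcabd
   7 |  18 | bcabd
   8 |   7 | bccdaaebdcbbcabd
   9 |  21 | bd
  10 |  14 | bdcbbcabd
  11 |  19 | cabd
  12 |  16 | cbbcabd
  13 |   8 | ccdaaebdcbbcabd
  14 |   1 | cceaebbccdaaebdcbbcabd
  15 |   9 | cdaaebdcbbcabd
  16 |   2 | ceaebbccdaaebdcbbcabd
  17 |  22 | d
  18 |  10 | daaebdcbbcabd
  19 |  15 | dcbbcabd
  20 |   3 | eaebbccdaaebdcbbcabd
  21 |   5 | ebbccdaaebdcbbcabd
  22 |  13 | ebdcbbcabd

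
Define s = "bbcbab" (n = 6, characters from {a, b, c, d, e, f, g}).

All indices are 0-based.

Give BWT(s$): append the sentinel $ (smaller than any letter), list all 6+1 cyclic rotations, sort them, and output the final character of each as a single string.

bbac$bb

rank  rotation last
    0  $bbcbab  b
    1  ab$bbcb  b
    2  b$bbcba  a
    3  bab$bbc  c
    4  bbcbab$  $
    5  bcbab$b  b
    6  cbab$bb  b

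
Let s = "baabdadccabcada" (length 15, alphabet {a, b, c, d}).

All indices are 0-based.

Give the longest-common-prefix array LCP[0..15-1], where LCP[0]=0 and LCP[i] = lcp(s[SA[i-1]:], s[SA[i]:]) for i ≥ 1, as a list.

rank→(start, suffix):
  0 → (14, 'a')
  1 → (1, 'aabdadccabcada')
  2 → (9, 'abcada')
  3 → (2, 'abdadccabcada')
  4 → (12, 'ada')
  5 → (5, 'adccabcada')
  6 → (0, 'baabdadccabcada')
  7 → (10, 'bcada')
  8 → (3, 'bdadccabcada')
  9 → (8, 'cabcada')
  10 → (11, 'cada')
  11 → (7, 'ccabcada')
  12 → (13, 'da')
  13 → (4, 'dadccabcada')
  14 → (6, 'dccabcada')

SA = [14, 1, 9, 2, 12, 5, 0, 10, 3, 8, 11, 7, 13, 4, 6]
[i] adj suffixes → lcp
  [1] 14/1 → 1 ('a')
  [2] 1/9 → 1 ('a')
  [3] 9/2 → 2 ('ab')
  [4] 2/12 → 1 ('a')
  [5] 12/5 → 2 ('ad')
  [6] 5/0 → 0 ('')
  [7] 0/10 → 1 ('b')
  [8] 10/3 → 1 ('b')
  [9] 3/8 → 0 ('')
  [10] 8/11 → 2 ('ca')
  [11] 11/7 → 1 ('c')
  [12] 7/13 → 0 ('')
  [13] 13/4 → 2 ('da')
  [14] 4/6 → 1 ('d')

[0, 1, 1, 2, 1, 2, 0, 1, 1, 0, 2, 1, 0, 2, 1]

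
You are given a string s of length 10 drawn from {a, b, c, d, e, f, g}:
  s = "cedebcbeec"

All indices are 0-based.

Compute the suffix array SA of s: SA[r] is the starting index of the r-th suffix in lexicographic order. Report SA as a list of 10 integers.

[4, 6, 9, 5, 0, 2, 3, 8, 1, 7]

rank→(start, suffix):
  0 → (4, 'bcbeec')
  1 → (6, 'beec')
  2 → (9, 'c')
  3 → (5, 'cbeec')
  4 → (0, 'cedebcbeec')
  5 → (2, 'debcbeec')
  6 → (3, 'ebcbeec')
  7 → (8, 'ec')
  8 → (1, 'edebcbeec')
  9 → (7, 'eec')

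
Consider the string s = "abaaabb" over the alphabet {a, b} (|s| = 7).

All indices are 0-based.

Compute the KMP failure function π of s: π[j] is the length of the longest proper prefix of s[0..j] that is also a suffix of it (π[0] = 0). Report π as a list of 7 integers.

π[0] = 0
j=1 s[j]='b': π[1]=0 (border '')
j=2 s[j]='a': π[2]=1 (border 'a')
j=3 s[j]='a': k: 1→0; π[3]=1 (border 'a')
j=4 s[j]='a': k: 1→0; π[4]=1 (border 'a')
j=5 s[j]='b': π[5]=2 (border 'ab')
j=6 s[j]='b': k: 2→0; π[6]=0 (border '')

[0, 0, 1, 1, 1, 2, 0]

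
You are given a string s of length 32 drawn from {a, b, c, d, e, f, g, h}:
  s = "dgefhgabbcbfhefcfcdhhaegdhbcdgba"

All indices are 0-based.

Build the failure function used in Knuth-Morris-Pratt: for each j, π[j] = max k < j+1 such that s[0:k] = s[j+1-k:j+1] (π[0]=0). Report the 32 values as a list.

π[0] = 0
j=1 s[j]='g': π[1]=0 (border '')
j=2 s[j]='e': π[2]=0 (border '')
j=3 s[j]='f': π[3]=0 (border '')
j=4 s[j]='h': π[4]=0 (border '')
j=5 s[j]='g': π[5]=0 (border '')
j=6 s[j]='a': π[6]=0 (border '')
j=7 s[j]='b': π[7]=0 (border '')
j=8 s[j]='b': π[8]=0 (border '')
j=9 s[j]='c': π[9]=0 (border '')
j=10 s[j]='b': π[10]=0 (border '')
j=11 s[j]='f': π[11]=0 (border '')
j=12 s[j]='h': π[12]=0 (border '')
j=13 s[j]='e': π[13]=0 (border '')
j=14 s[j]='f': π[14]=0 (border '')
j=15 s[j]='c': π[15]=0 (border '')
j=16 s[j]='f': π[16]=0 (border '')
j=17 s[j]='c': π[17]=0 (border '')
j=18 s[j]='d': π[18]=1 (border 'd')
j=19 s[j]='h': k: 1→0; π[19]=0 (border '')
j=20 s[j]='h': π[20]=0 (border '')
j=21 s[j]='a': π[21]=0 (border '')
j=22 s[j]='e': π[22]=0 (border '')
j=23 s[j]='g': π[23]=0 (border '')
j=24 s[j]='d': π[24]=1 (border 'd')
j=25 s[j]='h': k: 1→0; π[25]=0 (border '')
j=26 s[j]='b': π[26]=0 (border '')
j=27 s[j]='c': π[27]=0 (border '')
j=28 s[j]='d': π[28]=1 (border 'd')
j=29 s[j]='g': π[29]=2 (border 'dg')
j=30 s[j]='b': k: 2→0; π[30]=0 (border '')
j=31 s[j]='a': π[31]=0 (border '')

[0, 0, 0, 0, 0, 0, 0, 0, 0, 0, 0, 0, 0, 0, 0, 0, 0, 0, 1, 0, 0, 0, 0, 0, 1, 0, 0, 0, 1, 2, 0, 0]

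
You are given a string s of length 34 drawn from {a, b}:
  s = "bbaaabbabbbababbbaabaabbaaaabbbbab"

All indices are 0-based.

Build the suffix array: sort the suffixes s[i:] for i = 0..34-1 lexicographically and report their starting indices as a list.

rank→(start, suffix):
  0 → (24, 'aaaabbbbab')
  1 → (2, 'aaabbabbbababbbaabaabbaaaabbbbab')
  2 → (25, 'aaabbbbab')
  3 → (17, 'aabaabbaaaabbbbab')
  4 → (20, 'aabbaaaabbbbab')
  5 → (3, 'aabbabbbababbbaabaabbaaaabbbbab')
  6 → (26, 'aabbbbab')
  7 → (32, 'ab')
  8 → (18, 'abaabbaaaabbbbab')
  9 → (11, 'ababbbaabaabbaaaabbbbab')
  10 → (21, 'abbaaaabbbbab')
  11 → (4, 'abbabbbababbbaabaabbaaaabbbbab')
  12 → (13, 'abbbaabaabbaaaabbbbab')
  13 → (7, 'abbbababbbaabaabbaaaabbbbab')
  14 → (27, 'abbbbab')
  15 → (33, 'b')
  16 → (23, 'baaaabbbbab')
  17 → (1, 'baaabbabbbababbbaabaabbaaaabbbbab')
  18 → (16, 'baabaabbaaaabbbbab')
  19 → (19, 'baabbaaaabbbbab')
  20 → (31, 'bab')
  21 → (10, 'bababbbaabaabbaaaabbbbab')
  22 → (12, 'babbbaabaabbaaaabbbbab')
  23 → (6, 'babbbababbbaabaabbaaaabbbbab')
  24 → (22, 'bbaaaabbbbab')
  25 → (0, 'bbaaabbabbbababbbaabaabbaaaabbbbab')
  26 → (15, 'bbaabaabbaaaabbbbab')
  27 → (30, 'bbab')
  28 → (9, 'bbababbbaabaabbaaaabbbbab')
  29 → (5, 'bbabbbababbbaabaabbaaaabbbbab')
  30 → (14, 'bbbaabaabbaaaabbbbab')
  31 → (29, 'bbbab')
  32 → (8, 'bbbababbbaabaabbaaaabbbbab')
  33 → (28, 'bbbbab')

[24, 2, 25, 17, 20, 3, 26, 32, 18, 11, 21, 4, 13, 7, 27, 33, 23, 1, 16, 19, 31, 10, 12, 6, 22, 0, 15, 30, 9, 5, 14, 29, 8, 28]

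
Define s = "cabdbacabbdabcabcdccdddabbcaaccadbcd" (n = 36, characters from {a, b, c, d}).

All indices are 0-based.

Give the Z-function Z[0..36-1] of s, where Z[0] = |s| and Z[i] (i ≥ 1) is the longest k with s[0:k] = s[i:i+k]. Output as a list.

[36, 0, 0, 0, 0, 0, 3, 0, 0, 0, 0, 0, 0, 3, 0, 0, 1, 0, 1, 1, 0, 0, 0, 0, 0, 0, 2, 0, 0, 1, 2, 0, 0, 0, 1, 0]

Z[0]=36
i=1: outside box; Z[1]=0
i=2: outside box; Z[2]=0
i=3: outside box; Z[3]=0
i=4: outside box; Z[4]=0
i=5: outside box; Z[5]=0
i=6: outside box; Z[6]=3 scan→box=[6,9)
i=7: min(r-i=2, Z[1]=0)=0; Z[7]=0
i=8: min(r-i=1, Z[2]=0)=0; Z[8]=0
i=9: outside box; Z[9]=0
i=10: outside box; Z[10]=0
i=11: outside box; Z[11]=0
i=12: outside box; Z[12]=0
i=13: outside box; Z[13]=3 scan→box=[13,16)
i=14: min(r-i=2, Z[1]=0)=0; Z[14]=0
i=15: min(r-i=1, Z[2]=0)=0; Z[15]=0
i=16: outside box; Z[16]=1 scan→box=[16,17)
i=17: outside box; Z[17]=0
i=18: outside box; Z[18]=1 scan→box=[18,19)
i=19: outside box; Z[19]=1 scan→box=[19,20)
i=20: outside box; Z[20]=0
i=21: outside box; Z[21]=0
i=22: outside box; Z[22]=0
i=23: outside box; Z[23]=0
i=24: outside box; Z[24]=0
i=25: outside box; Z[25]=0
i=26: outside box; Z[26]=2 scan→box=[26,28)
i=27: min(r-i=1, Z[1]=0)=0; Z[27]=0
i=28: outside box; Z[28]=0
i=29: outside box; Z[29]=1 scan→box=[29,30)
i=30: outside box; Z[30]=2 scan→box=[30,32)
i=31: min(r-i=1, Z[1]=0)=0; Z[31]=0
i=32: outside box; Z[32]=0
i=33: outside box; Z[33]=0
i=34: outside box; Z[34]=1 scan→box=[34,35)
i=35: outside box; Z[35]=0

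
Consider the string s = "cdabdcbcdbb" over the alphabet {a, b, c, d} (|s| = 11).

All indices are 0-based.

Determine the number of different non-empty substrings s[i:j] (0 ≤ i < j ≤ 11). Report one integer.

rank | idx | suffix
   0 |   2 | abdcbcdbb
   1 |  10 | b
   2 |   9 | bb
   3 |   6 | bcdbb
   4 |   3 | bdcbcdbb
   5 |   5 | cbcdbb
   6 |   0 | cdabdcbcdbb
   7 |   7 | cdbb
   8 |   1 | dabdcbcdbb
   9 |   8 | dbb
  10 |   4 | dcbcdbb

SA = [2, 10, 9, 6, 3, 5, 0, 7, 1, 8, 4]
[i] adj suffixes → lcp
  [1] 2/10 → 0 ('')
  [2] 10/9 → 1 ('b')
  [3] 9/6 → 1 ('b')
  [4] 6/3 → 1 ('b')
  [5] 3/5 → 0 ('')
  [6] 5/0 → 1 ('c')
  [7] 0/7 → 2 ('cd')
  [8] 7/1 → 0 ('')
  [9] 1/8 → 1 ('d')
  [10] 8/4 → 1 ('d')

n(n+1)/2 = 11·12/2 = 66
Σ LCP = 0 + 0 + 1 + 1 + 1 + 0 + 1 + 2 + 0 + 1 + 1 = 8
distinct = 66 − 8 = 58

58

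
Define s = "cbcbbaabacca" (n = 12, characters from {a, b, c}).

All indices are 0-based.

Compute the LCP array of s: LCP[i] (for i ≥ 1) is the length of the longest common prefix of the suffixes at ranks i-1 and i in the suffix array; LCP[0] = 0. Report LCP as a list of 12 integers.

rank→(start, suffix):
  0 → (11, 'a')
  1 → (5, 'aabacca')
  2 → (6, 'abacca')
  3 → (8, 'acca')
  4 → (4, 'baabacca')
  5 → (7, 'bacca')
  6 → (3, 'bbaabacca')
  7 → (1, 'bcbbaabacca')
  8 → (10, 'ca')
  9 → (2, 'cbbaabacca')
  10 → (0, 'cbcbbaabacca')
  11 → (9, 'cca')

SA = [11, 5, 6, 8, 4, 7, 3, 1, 10, 2, 0, 9]
i: (SA[i-1],SA[i]) lcp shared
  1: (11,5) 1 'a'
  2: (5,6) 1 'a'
  3: (6,8) 1 'a'
  4: (8,4) 0 ''
  5: (4,7) 2 'ba'
  6: (7,3) 1 'b'
  7: (3,1) 1 'b'
  8: (1,10) 0 ''
  9: (10,2) 1 'c'
  10: (2,0) 2 'cb'
  11: (0,9) 1 'c'

[0, 1, 1, 1, 0, 2, 1, 1, 0, 1, 2, 1]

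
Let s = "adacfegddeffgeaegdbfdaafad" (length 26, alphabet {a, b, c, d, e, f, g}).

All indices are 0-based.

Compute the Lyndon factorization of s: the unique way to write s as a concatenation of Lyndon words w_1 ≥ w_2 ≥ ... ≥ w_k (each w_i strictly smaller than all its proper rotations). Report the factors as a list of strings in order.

emit factor 1: 'ad' (i=0, period=2)
emit factor 2: 'acfegddeffgeaegdbfd' (i=2, period=19)
emit factor 3: 'aafad' (i=21, period=5)

["ad", "acfegddeffgeaegdbfd", "aafad"]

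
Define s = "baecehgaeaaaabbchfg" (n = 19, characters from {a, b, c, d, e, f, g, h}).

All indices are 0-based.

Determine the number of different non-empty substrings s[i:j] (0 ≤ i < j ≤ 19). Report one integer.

sorted suffixes:
  #0 SA[0]=9  'aaaabbchfg'
  #1 SA[1]=10  'aaabbchfg'
  #2 SA[2]=11  'aabbchfg'
  #3 SA[3]=12  'abbchfg'
  #4 SA[4]=7  'aeaaaabbchfg'
  #5 SA[5]=1  'aecehgaeaaaabbchfg'
  #6 SA[6]=0  'baecehgaeaaaabbchfg'
  #7 SA[7]=13  'bbchfg'
  #8 SA[8]=14  'bchfg'
  #9 SA[9]=3  'cehgaeaaaabbchfg'
  #10 SA[10]=15  'chfg'
  #11 SA[11]=8  'eaaaabbchfg'
  #12 SA[12]=2  'ecehgaeaaaabbchfg'
  #13 SA[13]=4  'ehgaeaaaabbchfg'
  #14 SA[14]=17  'fg'
  #15 SA[15]=18  'g'
  #16 SA[16]=6  'gaeaaaabbchfg'
  #17 SA[17]=16  'hfg'
  #18 SA[18]=5  'hgaeaaaabbchfg'

SA = [9, 10, 11, 12, 7, 1, 0, 13, 14, 3, 15, 8, 2, 4, 17, 18, 6, 16, 5]
[i] adj suffixes → lcp
  [1] 9/10 → 3 ('aaa')
  [2] 10/11 → 2 ('aa')
  [3] 11/12 → 1 ('a')
  [4] 12/7 → 1 ('a')
  [5] 7/1 → 2 ('ae')
  [6] 1/0 → 0 ('')
  [7] 0/13 → 1 ('b')
  [8] 13/14 → 1 ('b')
  [9] 14/3 → 0 ('')
  [10] 3/15 → 1 ('c')
  [11] 15/8 → 0 ('')
  [12] 8/2 → 1 ('e')
  [13] 2/4 → 1 ('e')
  [14] 4/17 → 0 ('')
  [15] 17/18 → 0 ('')
  [16] 18/6 → 1 ('g')
  [17] 6/16 → 0 ('')
  [18] 16/5 → 1 ('h')

n(n+1)/2 = 19·20/2 = 190
Σ LCP = 0 + 3 + 2 + 1 + 1 + 2 + 0 + 1 + 1 + 0 + 1 + 0 + 1 + 1 + 0 + 0 + 1 + 0 + 1 = 16
distinct = 190 − 16 = 174

174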